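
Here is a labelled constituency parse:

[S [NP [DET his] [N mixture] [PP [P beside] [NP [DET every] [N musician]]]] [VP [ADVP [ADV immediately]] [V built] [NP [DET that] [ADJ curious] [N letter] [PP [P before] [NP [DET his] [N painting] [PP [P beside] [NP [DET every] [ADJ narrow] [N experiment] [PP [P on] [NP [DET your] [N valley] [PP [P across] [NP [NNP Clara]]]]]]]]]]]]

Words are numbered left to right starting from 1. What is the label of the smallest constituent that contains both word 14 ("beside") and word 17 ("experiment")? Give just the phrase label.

PP

The smallest bracket enclosing both words is [PP beside every narrow experiment on your valley across Clara], so the label is PP.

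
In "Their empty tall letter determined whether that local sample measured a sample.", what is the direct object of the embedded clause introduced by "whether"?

a sample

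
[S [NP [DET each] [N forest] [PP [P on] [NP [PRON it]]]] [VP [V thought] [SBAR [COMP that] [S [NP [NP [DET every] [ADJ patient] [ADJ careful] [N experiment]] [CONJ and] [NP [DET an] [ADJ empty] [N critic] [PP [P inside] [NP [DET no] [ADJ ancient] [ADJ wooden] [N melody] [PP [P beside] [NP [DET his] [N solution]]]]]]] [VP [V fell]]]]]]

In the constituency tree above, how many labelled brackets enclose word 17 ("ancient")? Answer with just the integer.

The word sits inside ADJ, which is inside NP, inside PP, inside NP, inside NP, inside S, inside SBAR, inside VP, inside S — 9 brackets in all.

9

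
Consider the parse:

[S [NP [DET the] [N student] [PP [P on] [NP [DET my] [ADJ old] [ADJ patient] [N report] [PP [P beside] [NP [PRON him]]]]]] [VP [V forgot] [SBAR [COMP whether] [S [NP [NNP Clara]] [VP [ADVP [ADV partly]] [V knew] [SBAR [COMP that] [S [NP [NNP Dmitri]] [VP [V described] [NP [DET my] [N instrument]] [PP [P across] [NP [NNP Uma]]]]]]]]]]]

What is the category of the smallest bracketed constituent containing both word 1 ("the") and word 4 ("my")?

Word 1 lies under S → NP → DET; word 4 lies under S → NP → PP → NP → DET. The lowest shared node is the NP.

NP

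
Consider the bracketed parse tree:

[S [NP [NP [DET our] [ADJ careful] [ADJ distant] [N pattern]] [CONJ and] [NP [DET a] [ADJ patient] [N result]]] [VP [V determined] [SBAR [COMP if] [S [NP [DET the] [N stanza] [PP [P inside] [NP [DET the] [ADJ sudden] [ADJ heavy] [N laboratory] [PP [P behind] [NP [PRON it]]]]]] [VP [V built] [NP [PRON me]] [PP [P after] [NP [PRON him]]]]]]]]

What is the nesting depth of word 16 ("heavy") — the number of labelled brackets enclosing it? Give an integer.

8

Path from the root down to the word: S → VP → SBAR → S → NP → PP → NP → ADJ. That is 8 enclosing brackets.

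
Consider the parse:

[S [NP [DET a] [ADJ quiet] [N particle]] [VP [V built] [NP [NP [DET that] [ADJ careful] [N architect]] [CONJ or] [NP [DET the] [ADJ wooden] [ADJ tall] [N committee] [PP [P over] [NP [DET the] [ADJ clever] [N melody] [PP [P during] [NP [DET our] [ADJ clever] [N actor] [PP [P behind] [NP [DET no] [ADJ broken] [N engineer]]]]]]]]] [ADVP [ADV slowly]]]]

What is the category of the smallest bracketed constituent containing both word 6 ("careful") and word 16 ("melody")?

NP

Word 6 lies under S → VP → NP → NP → ADJ; word 16 lies under S → VP → NP → NP → PP → NP → N. The lowest shared node is the NP.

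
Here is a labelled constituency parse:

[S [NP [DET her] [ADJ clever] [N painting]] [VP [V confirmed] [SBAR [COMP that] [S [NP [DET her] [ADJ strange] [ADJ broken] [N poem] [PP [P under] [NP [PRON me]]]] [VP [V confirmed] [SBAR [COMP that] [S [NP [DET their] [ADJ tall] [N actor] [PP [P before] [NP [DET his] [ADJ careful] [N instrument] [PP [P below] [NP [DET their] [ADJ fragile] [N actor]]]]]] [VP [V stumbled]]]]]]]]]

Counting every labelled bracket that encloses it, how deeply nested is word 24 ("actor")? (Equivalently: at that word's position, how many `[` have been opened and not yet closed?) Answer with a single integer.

13

Counting open brackets not yet closed at "actor": [S [VP [SBAR [S [VP [SBAR [S [NP [PP [NP [PP [NP [N = 13.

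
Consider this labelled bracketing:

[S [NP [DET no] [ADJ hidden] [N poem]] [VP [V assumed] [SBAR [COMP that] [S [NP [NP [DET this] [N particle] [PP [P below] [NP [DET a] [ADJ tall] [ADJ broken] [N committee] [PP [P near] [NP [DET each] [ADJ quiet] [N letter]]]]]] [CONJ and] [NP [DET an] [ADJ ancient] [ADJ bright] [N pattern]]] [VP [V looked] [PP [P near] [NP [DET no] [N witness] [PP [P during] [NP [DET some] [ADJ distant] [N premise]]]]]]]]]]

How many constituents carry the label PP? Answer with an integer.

4

The PP constituents are: [PP below a tall broken committee near each quiet letter]; [PP near each quiet letter]; [PP near no witness during some distant premise]; [PP during some distant premise]. Total: 4.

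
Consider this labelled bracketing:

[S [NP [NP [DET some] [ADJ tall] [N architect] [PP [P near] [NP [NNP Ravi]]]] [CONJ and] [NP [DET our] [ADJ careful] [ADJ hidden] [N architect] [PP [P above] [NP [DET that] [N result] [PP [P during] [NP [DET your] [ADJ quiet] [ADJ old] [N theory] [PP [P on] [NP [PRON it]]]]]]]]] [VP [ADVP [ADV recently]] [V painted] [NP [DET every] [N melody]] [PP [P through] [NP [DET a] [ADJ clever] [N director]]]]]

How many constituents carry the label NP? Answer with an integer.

9

Scanning left to right, an opening `[NP` appears at word positions 1, 1, 5, 7, 12, 15, 20, 23, 26 — 9 in total.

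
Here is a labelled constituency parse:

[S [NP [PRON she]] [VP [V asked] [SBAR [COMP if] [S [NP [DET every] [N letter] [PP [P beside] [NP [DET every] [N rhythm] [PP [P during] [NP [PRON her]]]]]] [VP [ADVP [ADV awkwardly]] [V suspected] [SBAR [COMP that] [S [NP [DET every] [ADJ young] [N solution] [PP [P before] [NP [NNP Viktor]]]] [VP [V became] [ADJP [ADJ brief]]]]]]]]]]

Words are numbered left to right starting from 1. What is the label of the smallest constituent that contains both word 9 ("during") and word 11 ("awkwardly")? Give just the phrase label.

S

Word 9 lies under S → VP → SBAR → S → NP → PP → NP → PP → P; word 11 lies under S → VP → SBAR → S → VP → ADVP → ADV. The lowest shared node is the S.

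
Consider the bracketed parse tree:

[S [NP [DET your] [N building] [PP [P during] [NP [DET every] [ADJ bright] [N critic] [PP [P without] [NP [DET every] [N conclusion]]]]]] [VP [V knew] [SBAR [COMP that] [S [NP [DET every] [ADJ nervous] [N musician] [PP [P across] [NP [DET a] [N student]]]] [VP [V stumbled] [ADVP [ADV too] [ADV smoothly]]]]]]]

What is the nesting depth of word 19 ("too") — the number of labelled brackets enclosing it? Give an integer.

7

The word sits inside ADV, which is inside ADVP, inside VP, inside S, inside SBAR, inside VP, inside S — 7 brackets in all.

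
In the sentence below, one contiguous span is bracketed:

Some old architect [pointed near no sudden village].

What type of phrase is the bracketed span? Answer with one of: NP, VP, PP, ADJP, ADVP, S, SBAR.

"pointed" is the head of the bracketed span, so the span is a verb phrase: VP.

VP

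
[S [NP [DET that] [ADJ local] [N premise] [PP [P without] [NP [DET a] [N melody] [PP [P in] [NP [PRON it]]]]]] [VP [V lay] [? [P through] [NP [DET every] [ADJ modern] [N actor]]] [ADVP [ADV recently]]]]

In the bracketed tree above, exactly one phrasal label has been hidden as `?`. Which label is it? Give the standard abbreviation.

PP

The `?` node immediately contains: P 'through', NP. That is the internal structure of a prepositional phrase, so the label is PP.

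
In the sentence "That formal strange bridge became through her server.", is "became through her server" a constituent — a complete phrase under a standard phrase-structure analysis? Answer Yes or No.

Yes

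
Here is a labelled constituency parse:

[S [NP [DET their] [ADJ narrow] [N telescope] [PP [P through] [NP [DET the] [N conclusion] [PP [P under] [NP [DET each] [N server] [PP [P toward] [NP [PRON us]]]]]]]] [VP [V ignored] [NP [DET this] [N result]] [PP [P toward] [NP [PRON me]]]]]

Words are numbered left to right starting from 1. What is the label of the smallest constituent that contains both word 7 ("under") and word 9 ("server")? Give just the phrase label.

PP

Both words fall inside [PP under each server toward us] (words 7–11), and no smaller constituent contains them both. Label: PP.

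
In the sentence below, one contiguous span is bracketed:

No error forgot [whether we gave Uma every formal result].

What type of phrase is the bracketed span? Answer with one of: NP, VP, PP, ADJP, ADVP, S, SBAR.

The span is built around the complementizer "whether" — a subordinate clause (SBAR).

SBAR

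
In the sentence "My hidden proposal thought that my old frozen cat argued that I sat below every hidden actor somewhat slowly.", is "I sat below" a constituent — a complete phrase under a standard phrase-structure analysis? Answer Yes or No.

No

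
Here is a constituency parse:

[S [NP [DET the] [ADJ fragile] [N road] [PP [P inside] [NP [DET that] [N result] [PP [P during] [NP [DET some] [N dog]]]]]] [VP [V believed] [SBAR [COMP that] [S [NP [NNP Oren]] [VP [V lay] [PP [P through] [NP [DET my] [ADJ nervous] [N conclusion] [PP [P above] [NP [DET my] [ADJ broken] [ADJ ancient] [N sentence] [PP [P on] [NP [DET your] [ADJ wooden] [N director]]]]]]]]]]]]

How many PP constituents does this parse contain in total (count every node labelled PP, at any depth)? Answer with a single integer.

5

Scanning left to right, an opening `[PP` appears at word positions 4, 7, 14, 18, 23 — 5 in total.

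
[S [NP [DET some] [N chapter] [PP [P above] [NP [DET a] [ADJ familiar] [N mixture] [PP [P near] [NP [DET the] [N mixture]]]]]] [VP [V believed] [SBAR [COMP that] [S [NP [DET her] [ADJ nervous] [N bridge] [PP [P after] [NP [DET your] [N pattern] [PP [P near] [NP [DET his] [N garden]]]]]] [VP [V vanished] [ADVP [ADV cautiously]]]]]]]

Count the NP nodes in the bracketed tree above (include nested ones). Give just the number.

6

The NP constituents are: [NP some chapter above a familiar mixture near the mixture]; [NP a familiar mixture near the mixture]; [NP the mixture]; [NP her nervous bridge after your pattern near his garden]; [NP your pattern near his garden]; [NP his garden]. Total: 6.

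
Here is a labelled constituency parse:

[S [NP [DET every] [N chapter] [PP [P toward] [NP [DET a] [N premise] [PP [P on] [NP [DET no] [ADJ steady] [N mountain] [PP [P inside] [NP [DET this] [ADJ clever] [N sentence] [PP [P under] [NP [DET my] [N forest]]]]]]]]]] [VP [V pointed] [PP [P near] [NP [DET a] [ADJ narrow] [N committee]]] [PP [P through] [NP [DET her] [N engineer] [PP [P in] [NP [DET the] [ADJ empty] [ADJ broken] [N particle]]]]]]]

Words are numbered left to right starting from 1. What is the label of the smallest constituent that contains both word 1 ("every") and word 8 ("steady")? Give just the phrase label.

Word 1 lies under S → NP → DET; word 8 lies under S → NP → PP → NP → PP → NP → ADJ. The lowest shared node is the NP.

NP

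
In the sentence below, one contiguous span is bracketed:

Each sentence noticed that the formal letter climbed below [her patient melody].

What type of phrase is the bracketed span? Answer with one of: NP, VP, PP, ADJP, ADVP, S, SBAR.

NP

The span is built around the noun "melody" — a noun phrase (NP).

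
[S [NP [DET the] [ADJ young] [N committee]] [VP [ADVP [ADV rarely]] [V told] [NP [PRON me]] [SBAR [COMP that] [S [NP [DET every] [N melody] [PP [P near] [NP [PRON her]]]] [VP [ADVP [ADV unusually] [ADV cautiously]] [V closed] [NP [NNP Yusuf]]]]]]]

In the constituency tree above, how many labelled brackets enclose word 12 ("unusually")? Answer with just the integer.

7

Counting open brackets not yet closed at "unusually": [S [VP [SBAR [S [VP [ADVP [ADV = 7.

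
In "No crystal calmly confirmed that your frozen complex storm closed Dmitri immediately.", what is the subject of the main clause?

no crystal

The subject of the main clause is the NP immediately before the verb "confirmed": "no crystal".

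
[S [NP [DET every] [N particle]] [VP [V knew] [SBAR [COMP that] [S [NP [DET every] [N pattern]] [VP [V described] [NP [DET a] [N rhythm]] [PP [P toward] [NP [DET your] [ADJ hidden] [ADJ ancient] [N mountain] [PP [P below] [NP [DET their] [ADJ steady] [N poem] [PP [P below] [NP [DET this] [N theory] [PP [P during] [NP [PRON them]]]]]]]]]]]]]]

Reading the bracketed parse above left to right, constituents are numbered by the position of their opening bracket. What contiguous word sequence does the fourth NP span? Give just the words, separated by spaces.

your hidden ancient mountain below their steady poem below this theory during them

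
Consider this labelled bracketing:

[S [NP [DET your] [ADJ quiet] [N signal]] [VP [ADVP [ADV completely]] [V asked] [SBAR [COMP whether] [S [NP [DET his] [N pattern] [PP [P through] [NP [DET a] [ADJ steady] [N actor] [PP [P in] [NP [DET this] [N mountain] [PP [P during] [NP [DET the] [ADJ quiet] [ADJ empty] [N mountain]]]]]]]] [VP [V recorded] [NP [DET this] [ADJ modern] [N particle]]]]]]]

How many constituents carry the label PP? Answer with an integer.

3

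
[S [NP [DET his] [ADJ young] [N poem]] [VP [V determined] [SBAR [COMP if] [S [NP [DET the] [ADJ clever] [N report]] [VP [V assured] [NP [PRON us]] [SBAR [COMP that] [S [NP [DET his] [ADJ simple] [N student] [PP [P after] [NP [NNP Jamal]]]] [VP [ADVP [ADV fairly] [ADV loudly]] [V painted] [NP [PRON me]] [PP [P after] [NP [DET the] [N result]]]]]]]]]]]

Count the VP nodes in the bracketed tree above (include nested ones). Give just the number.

Scanning left to right, an opening `[VP` appears at word positions 4, 9, 17 — 3 in total.

3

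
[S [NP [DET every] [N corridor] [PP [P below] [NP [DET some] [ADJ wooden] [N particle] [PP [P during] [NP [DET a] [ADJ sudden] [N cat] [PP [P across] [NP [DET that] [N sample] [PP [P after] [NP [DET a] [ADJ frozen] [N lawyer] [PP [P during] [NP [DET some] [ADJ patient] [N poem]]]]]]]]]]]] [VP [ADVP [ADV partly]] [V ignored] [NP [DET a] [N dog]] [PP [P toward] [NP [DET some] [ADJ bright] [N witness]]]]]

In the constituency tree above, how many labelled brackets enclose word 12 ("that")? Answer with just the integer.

9

Counting open brackets not yet closed at "that": [S [NP [PP [NP [PP [NP [PP [NP [DET = 9.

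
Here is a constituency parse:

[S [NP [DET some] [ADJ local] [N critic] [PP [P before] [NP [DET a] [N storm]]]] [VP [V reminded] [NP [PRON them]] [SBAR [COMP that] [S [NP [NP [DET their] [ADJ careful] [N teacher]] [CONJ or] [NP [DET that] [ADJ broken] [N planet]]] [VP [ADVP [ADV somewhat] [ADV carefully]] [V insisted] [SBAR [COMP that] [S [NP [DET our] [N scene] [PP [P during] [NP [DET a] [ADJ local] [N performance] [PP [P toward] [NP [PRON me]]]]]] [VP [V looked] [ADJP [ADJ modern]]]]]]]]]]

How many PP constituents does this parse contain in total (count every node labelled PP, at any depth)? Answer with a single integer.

3

The PP constituents are: [PP before a storm]; [PP during a local performance toward me]; [PP toward me]. Total: 3.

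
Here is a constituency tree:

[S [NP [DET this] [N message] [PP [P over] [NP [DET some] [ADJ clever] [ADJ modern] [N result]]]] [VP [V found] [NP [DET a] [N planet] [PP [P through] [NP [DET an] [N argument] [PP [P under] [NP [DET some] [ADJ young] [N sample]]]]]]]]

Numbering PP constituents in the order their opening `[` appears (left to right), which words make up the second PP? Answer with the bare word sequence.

Opening `[PP` markers occur at word positions 3, 11, 14; the second of these opens the constituent [PP through an argument under some young sample].

through an argument under some young sample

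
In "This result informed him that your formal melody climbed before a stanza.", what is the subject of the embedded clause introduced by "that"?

The subject of the embedded clause introduced by "that" is the NP immediately before the verb "climbed": "your formal melody".

your formal melody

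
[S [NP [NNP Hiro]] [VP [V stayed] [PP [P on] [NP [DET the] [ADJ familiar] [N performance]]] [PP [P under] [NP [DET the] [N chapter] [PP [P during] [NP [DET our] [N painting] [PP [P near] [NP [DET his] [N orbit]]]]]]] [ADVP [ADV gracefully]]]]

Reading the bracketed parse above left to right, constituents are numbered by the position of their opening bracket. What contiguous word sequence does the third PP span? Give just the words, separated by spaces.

during our painting near his orbit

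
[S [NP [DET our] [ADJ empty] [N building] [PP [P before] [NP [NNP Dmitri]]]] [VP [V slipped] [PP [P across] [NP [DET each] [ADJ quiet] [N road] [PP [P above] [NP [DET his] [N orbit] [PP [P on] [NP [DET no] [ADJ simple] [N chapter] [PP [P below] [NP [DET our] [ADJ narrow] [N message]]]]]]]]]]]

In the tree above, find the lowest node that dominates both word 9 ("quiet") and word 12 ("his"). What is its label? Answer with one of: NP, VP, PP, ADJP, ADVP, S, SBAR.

NP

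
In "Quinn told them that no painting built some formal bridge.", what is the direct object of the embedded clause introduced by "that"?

The verb of the embedded clause introduced by "that" is "built"; its direct object is the NP "some formal bridge".

some formal bridge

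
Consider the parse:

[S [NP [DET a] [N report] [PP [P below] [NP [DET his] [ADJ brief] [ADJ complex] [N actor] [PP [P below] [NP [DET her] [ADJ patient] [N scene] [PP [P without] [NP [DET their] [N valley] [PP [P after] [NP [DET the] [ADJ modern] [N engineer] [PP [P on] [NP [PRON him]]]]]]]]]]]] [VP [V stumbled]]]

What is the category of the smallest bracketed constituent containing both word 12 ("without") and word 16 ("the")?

PP

Word 12 lies under S → NP → PP → NP → PP → NP → PP → P; word 16 lies under S → NP → PP → NP → PP → NP → PP → NP → PP → NP → DET. The lowest shared node is the PP.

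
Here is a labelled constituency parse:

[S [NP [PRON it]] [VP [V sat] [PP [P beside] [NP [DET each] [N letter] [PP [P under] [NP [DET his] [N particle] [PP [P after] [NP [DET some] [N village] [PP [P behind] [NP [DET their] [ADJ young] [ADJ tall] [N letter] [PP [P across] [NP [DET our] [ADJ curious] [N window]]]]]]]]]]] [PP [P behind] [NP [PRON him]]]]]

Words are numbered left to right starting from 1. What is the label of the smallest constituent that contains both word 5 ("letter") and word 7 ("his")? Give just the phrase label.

NP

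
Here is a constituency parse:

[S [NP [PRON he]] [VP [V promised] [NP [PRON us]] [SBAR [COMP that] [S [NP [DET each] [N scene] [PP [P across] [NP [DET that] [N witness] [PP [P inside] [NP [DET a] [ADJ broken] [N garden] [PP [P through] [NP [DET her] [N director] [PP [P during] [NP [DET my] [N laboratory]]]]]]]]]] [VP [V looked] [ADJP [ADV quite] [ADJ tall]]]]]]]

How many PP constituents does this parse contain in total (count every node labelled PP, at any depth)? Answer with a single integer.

Scanning left to right, an opening `[PP` appears at word positions 7, 10, 14, 17 — 4 in total.

4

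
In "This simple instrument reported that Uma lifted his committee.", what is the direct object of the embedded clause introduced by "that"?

his committee

"lifted" heads the VP of the embedded clause introduced by "that", and "his committee" is its direct object.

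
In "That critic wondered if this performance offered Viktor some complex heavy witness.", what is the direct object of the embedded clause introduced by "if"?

some complex heavy witness

Within the embedded clause introduced by "if", the direct object of "offered" is "some complex heavy witness".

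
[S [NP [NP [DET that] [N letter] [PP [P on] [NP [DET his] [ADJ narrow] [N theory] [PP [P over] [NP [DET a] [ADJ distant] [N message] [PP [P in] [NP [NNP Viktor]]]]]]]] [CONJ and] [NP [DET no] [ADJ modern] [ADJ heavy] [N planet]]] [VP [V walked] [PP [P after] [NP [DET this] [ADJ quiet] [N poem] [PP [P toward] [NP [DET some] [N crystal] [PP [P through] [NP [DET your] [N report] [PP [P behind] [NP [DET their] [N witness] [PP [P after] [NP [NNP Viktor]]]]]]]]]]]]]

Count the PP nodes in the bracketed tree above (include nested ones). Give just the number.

The PP constituents are: [PP on his narrow theory over a distant message in Viktor]; [PP over a distant message in Viktor]; [PP in Viktor]; [PP after this quiet poem toward some crystal through your report behind their witness after Viktor]; [PP toward some crystal through your report behind their witness after Viktor]; [PP through your report behind their witness after Viktor] …. Total: 8.

8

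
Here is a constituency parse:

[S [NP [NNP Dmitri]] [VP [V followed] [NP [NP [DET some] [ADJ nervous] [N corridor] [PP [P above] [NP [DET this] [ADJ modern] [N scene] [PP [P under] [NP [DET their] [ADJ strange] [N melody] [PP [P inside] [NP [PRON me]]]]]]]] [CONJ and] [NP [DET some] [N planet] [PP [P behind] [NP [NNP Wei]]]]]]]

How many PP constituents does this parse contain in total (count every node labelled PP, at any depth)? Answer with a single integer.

4

Scanning left to right, an opening `[PP` appears at word positions 6, 10, 14, 19 — 4 in total.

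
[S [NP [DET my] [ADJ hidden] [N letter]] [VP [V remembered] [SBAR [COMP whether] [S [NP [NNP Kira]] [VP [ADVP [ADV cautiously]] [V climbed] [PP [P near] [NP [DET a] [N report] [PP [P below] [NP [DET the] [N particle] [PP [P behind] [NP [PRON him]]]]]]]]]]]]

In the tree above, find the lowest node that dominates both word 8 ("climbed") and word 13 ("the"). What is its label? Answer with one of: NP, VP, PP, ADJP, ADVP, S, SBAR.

VP

The smallest bracket enclosing both words is [VP cautiously climbed near a report below the particle behind him], so the label is VP.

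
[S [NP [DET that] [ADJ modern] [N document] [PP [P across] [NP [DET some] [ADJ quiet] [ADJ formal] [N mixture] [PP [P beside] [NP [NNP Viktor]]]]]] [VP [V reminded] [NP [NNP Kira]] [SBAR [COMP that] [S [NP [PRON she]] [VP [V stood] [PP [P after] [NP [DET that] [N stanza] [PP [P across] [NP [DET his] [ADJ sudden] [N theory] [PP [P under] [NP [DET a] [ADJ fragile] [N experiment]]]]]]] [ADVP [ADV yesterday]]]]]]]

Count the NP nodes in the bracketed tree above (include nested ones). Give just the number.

8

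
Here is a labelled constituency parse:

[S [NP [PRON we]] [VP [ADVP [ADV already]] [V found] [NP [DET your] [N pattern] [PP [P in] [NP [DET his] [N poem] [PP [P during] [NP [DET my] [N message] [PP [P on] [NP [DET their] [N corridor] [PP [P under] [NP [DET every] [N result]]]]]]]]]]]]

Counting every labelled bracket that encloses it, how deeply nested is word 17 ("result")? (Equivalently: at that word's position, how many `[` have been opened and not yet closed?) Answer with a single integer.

12

Counting open brackets not yet closed at "result": [S [VP [NP [PP [NP [PP [NP [PP [NP [PP [NP [N = 12.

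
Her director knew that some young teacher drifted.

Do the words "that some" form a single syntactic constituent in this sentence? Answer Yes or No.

No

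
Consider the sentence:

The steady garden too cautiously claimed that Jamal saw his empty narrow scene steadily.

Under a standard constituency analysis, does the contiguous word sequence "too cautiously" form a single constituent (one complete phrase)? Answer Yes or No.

Yes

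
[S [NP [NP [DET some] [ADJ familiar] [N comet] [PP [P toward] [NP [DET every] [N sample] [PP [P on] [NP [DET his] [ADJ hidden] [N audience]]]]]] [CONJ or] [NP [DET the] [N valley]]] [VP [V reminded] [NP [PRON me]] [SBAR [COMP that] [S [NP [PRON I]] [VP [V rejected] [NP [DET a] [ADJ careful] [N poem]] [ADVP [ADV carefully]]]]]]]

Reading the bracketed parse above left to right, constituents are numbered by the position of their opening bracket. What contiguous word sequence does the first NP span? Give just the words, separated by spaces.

Opening `[NP` markers occur at word positions 1, 1, 5, 8, 12, 15, 17, 19; the first of these opens the constituent [NP some familiar comet toward every sample on his hidden audience or the valley].

some familiar comet toward every sample on his hidden audience or the valley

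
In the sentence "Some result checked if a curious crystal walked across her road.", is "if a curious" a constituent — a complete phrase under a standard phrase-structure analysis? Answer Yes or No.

No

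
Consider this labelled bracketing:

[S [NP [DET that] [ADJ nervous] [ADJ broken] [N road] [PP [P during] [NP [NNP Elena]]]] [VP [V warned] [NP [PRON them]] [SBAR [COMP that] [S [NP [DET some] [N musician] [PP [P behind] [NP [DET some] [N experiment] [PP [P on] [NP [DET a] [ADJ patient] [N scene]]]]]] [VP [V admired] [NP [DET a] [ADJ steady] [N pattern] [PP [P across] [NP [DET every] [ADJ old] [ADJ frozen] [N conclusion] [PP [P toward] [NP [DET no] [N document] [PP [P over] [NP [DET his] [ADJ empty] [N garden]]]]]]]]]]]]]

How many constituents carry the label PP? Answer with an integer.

6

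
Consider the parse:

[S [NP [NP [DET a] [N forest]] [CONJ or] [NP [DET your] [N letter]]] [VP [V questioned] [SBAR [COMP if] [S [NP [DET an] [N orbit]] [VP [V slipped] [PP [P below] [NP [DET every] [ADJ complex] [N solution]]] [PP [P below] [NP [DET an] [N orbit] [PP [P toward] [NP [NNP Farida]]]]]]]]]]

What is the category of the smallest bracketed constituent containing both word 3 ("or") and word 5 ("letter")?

NP

Both words fall inside [NP a forest or your letter] (words 1–5), and no smaller constituent contains them both. Label: NP.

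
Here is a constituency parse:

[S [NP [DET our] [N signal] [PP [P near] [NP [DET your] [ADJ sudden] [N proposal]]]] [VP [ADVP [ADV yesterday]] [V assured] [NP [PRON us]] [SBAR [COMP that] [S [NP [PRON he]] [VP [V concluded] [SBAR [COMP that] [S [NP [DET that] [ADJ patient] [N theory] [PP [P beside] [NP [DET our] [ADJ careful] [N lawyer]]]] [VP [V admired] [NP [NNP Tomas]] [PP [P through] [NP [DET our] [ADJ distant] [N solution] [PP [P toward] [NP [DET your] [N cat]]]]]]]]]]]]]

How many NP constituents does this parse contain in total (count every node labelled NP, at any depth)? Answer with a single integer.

Scanning left to right, an opening `[NP` appears at word positions 1, 4, 9, 11, 14, 18, 22, 24, 28 — 9 in total.

9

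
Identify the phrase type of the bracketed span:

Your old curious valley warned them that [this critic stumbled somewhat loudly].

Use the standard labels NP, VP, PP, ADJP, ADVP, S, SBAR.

S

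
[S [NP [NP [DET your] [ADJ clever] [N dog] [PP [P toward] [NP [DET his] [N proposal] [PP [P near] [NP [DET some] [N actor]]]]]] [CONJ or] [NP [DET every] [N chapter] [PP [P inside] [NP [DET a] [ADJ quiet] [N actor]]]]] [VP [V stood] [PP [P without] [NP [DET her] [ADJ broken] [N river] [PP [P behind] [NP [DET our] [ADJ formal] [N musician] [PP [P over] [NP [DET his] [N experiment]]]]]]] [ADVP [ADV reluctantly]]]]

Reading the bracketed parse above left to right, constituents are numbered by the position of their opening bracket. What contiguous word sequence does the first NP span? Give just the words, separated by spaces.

The NP opening brackets appear, in order, over: "your clever dog toward his proposal near some actor or every chapter inside a quiet actor"; "your clever dog toward his proposal near some actor"; "his proposal near some actor"; "some actor"; "every chapter inside a quiet actor"; "a quiet actor"; "her broken river behind our formal musician over his experiment"; "our formal musician over his experiment"; "his experiment". The first one spans "your clever dog toward his proposal near some actor or every chapter inside a quiet actor".

your clever dog toward his proposal near some actor or every chapter inside a quiet actor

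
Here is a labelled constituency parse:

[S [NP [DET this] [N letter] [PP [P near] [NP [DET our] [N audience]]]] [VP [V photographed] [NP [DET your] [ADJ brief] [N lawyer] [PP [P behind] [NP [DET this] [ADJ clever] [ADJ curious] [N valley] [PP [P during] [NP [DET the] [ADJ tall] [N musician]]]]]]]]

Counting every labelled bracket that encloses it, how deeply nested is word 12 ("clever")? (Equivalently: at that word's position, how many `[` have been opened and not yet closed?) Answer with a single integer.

6

Counting open brackets not yet closed at "clever": [S [VP [NP [PP [NP [ADJ = 6.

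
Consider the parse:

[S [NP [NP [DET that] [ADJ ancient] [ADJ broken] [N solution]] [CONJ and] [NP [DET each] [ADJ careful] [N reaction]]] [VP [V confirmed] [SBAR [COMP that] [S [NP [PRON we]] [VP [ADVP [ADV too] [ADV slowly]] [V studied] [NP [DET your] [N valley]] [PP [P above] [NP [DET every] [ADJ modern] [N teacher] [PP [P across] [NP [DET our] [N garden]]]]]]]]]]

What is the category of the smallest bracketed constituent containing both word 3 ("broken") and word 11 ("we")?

S

Both words fall inside [S that ancient broken solution and each careful reaction confirmed that we too slowly studied your valley above every modern teacher across our garden] (words 1–23), and no smaller constituent contains them both. Label: S.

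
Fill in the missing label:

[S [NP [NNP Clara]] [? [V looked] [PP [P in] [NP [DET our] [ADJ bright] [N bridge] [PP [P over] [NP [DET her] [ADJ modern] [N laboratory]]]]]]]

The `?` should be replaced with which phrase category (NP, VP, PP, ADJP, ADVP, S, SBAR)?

VP

A constituent whose immediate children are V 'looked', PP is a verb phrase: VP.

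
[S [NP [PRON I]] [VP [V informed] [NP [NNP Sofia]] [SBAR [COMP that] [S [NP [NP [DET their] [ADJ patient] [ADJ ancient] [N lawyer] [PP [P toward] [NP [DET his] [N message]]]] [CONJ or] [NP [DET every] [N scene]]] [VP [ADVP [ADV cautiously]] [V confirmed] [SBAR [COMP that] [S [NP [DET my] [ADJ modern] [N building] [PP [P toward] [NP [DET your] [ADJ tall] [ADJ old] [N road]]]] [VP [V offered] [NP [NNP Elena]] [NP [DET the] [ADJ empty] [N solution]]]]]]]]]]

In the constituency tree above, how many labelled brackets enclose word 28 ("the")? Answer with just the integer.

10

The word sits inside DET, which is inside NP, inside VP, inside S, inside SBAR, inside VP, inside S, inside SBAR, inside VP, inside S — 10 brackets in all.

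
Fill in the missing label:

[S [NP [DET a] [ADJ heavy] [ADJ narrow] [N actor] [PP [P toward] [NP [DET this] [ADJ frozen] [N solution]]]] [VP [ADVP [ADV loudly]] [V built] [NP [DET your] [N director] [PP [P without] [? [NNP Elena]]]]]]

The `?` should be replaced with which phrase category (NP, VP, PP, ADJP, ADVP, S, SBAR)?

A constituent whose immediate children are NNP 'Elena' is a noun phrase: NP.

NP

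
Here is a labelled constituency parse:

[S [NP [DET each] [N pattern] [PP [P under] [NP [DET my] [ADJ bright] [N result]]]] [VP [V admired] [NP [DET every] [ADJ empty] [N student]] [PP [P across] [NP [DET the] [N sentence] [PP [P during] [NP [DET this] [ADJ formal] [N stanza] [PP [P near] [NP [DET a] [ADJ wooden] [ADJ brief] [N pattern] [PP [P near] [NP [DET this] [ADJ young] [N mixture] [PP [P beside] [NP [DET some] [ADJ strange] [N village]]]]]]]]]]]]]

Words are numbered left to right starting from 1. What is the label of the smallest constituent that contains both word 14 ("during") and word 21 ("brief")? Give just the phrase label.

Word 14 lies under S → VP → PP → NP → PP → P; word 21 lies under S → VP → PP → NP → PP → NP → PP → NP → ADJ. The lowest shared node is the PP.

PP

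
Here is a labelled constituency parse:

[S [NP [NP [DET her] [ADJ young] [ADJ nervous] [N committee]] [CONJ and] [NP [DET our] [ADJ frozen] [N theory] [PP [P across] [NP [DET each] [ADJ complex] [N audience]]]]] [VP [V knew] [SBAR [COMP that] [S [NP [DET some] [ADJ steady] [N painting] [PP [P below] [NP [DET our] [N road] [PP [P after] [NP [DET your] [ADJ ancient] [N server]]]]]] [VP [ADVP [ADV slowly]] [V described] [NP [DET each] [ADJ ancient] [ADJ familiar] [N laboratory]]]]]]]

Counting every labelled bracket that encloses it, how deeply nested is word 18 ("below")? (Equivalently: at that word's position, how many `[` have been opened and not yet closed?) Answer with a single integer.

7

Path from the root down to the word: S → VP → SBAR → S → NP → PP → P. That is 7 enclosing brackets.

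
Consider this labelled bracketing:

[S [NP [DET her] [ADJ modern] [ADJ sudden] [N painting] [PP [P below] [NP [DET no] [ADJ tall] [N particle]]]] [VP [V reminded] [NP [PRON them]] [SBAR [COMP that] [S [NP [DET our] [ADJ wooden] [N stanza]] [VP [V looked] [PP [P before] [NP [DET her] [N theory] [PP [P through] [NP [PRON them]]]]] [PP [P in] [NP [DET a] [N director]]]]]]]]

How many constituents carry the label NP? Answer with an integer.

7

Listing each NP by its span: [NP her modern sudden painting below no tall particle]; [NP no tall particle]; [NP them]; [NP our wooden stanza]; [NP her theory through them]; [NP them] … — that makes 7.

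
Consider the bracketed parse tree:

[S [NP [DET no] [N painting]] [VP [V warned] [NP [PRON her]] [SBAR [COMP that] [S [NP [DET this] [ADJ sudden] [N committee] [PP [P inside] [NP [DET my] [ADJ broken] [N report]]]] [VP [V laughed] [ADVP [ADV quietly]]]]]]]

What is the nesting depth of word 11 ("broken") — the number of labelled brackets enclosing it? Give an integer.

8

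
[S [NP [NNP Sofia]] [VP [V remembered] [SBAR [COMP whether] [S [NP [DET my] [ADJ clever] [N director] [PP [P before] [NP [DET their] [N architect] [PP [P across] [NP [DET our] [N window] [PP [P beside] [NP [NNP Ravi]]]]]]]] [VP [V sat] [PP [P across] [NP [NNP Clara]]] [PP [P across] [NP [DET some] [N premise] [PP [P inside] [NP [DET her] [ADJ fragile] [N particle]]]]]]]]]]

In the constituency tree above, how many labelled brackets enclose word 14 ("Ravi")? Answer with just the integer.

Path from the root down to the word: S → VP → SBAR → S → NP → PP → NP → PP → NP → PP → NP → NNP. That is 12 enclosing brackets.

12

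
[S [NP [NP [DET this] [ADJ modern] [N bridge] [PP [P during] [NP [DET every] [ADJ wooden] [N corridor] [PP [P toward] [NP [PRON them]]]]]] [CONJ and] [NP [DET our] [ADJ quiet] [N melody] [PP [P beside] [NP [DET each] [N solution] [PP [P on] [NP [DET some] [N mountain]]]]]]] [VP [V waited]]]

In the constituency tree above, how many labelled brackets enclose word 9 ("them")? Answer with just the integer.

8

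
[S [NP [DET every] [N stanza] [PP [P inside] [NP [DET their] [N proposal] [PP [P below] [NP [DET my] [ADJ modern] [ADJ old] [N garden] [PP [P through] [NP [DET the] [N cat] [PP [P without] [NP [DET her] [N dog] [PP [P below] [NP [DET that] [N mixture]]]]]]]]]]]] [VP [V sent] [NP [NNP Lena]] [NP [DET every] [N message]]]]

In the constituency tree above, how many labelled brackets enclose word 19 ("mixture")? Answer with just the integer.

13

Counting open brackets not yet closed at "mixture": [S [NP [PP [NP [PP [NP [PP [NP [PP [NP [PP [NP [N = 13.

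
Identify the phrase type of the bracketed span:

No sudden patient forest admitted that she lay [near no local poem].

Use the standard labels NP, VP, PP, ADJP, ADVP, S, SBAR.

PP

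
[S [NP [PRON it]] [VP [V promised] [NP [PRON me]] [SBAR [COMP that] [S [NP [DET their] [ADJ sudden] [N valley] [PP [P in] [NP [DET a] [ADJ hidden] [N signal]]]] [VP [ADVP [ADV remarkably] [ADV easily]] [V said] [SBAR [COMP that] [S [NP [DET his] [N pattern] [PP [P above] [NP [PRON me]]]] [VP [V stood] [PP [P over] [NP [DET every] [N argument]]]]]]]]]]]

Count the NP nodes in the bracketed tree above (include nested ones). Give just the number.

7

Scanning left to right, an opening `[NP` appears at word positions 1, 3, 5, 9, 16, 19, 22 — 7 in total.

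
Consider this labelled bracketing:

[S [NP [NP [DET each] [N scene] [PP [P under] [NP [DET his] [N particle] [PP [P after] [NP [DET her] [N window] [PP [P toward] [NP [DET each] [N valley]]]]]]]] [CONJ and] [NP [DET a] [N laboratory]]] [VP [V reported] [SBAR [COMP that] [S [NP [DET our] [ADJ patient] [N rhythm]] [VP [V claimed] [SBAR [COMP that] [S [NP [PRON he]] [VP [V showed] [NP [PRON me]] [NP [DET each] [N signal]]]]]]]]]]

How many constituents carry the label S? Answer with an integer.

3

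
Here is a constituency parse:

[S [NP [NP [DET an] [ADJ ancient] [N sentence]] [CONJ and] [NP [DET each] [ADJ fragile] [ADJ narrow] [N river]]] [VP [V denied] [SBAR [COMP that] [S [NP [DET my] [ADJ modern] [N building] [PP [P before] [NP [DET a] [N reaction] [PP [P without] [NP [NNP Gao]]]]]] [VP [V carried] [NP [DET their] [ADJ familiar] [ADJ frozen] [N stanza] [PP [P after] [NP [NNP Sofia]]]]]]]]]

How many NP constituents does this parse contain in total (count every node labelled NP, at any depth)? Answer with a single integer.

8

Scanning left to right, an opening `[NP` appears at word positions 1, 1, 5, 11, 15, 18, 20, 25 — 8 in total.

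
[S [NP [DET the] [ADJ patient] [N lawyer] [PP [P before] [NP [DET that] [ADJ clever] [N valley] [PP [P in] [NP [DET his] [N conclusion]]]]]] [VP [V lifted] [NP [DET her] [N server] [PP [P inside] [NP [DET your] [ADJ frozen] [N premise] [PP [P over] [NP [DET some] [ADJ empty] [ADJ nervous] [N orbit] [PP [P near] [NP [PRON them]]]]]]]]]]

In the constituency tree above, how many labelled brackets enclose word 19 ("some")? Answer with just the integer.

8

Path from the root down to the word: S → VP → NP → PP → NP → PP → NP → DET. That is 8 enclosing brackets.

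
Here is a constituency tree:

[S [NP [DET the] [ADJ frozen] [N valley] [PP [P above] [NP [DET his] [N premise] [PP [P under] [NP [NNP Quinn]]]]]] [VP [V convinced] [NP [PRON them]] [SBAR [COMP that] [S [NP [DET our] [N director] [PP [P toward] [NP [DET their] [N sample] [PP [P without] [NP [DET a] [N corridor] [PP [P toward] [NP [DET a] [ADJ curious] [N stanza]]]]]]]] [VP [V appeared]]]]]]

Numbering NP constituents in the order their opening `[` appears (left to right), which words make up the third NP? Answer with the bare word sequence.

Quinn

The NP opening brackets appear, in order, over: "the frozen valley above his premise under Quinn"; "his premise under Quinn"; "Quinn"; "them"; "our director toward their sample without a corridor toward a curious stanza"; "their sample without a corridor toward a curious stanza"; "a corridor toward a curious stanza"; "a curious stanza". The third one spans "Quinn".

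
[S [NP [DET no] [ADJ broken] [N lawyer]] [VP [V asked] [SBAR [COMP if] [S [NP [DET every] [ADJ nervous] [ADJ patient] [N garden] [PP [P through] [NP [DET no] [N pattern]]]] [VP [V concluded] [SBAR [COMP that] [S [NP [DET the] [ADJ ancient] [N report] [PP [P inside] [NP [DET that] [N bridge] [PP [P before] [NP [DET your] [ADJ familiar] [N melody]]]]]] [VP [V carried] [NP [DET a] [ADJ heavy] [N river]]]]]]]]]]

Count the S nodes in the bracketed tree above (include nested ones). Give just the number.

3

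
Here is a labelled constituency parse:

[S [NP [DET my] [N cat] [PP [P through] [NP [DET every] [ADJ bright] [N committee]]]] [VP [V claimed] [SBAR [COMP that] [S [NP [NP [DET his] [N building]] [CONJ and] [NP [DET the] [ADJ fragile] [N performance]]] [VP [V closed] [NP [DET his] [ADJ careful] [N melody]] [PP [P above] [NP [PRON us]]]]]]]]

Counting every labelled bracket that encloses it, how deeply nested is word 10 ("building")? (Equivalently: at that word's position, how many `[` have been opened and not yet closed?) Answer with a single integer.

7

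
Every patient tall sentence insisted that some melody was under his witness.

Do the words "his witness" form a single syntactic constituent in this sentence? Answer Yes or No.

Yes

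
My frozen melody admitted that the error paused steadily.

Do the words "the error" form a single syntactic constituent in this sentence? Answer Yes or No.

Yes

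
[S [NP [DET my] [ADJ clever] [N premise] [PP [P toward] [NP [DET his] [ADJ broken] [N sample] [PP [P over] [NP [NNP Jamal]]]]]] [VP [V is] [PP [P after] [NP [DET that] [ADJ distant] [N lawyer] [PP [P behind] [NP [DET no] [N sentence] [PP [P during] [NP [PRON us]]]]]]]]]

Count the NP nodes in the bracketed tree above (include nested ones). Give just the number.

Listing each NP by its span: [NP my clever premise toward his broken sample over Jamal]; [NP his broken sample over Jamal]; [NP Jamal]; [NP that distant lawyer behind no sentence during us]; [NP no sentence during us]; [NP us] — that makes 6.

6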